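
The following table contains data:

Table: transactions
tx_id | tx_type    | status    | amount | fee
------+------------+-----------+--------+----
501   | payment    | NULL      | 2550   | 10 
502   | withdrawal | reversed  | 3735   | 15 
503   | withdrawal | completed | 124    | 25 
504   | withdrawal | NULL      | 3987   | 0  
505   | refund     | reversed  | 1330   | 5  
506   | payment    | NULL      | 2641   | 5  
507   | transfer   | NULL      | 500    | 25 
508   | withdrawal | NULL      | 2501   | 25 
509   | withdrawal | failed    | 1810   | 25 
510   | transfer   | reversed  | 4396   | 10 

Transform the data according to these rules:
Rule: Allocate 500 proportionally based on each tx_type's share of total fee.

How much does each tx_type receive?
payment: 51.72, refund: 17.24, transfer: 120.69, withdrawal: 310.34

Step 1: Calculate total fee = 145
Step 2: Calculate each tx_type's proportion:
  payment: 15/145 = 10.34% → 51.72
  refund: 5/145 = 3.45% → 17.24
  transfer: 35/145 = 24.14% → 120.69
  withdrawal: 90/145 = 62.07% → 310.34
Step 3: Verify: sum of allocations ≈ 500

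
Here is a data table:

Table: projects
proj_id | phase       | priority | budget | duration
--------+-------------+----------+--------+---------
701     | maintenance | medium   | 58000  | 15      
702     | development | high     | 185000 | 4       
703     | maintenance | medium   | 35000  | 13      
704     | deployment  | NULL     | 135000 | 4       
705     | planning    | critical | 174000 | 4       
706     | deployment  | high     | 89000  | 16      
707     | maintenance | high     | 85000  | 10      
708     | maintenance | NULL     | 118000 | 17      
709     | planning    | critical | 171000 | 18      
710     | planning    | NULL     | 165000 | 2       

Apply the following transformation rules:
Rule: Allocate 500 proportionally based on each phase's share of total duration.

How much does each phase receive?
deployment: 97.09, development: 19.42, maintenance: 266.99, planning: 116.5

Step 1: Calculate total duration = 103
Step 2: Calculate each phase's proportion:
  deployment: 20/103 = 19.42% → 97.09
  development: 4/103 = 3.88% → 19.42
  maintenance: 55/103 = 53.40% → 266.99
  planning: 24/103 = 23.30% → 116.5
Step 3: Verify: sum of allocations ≈ 500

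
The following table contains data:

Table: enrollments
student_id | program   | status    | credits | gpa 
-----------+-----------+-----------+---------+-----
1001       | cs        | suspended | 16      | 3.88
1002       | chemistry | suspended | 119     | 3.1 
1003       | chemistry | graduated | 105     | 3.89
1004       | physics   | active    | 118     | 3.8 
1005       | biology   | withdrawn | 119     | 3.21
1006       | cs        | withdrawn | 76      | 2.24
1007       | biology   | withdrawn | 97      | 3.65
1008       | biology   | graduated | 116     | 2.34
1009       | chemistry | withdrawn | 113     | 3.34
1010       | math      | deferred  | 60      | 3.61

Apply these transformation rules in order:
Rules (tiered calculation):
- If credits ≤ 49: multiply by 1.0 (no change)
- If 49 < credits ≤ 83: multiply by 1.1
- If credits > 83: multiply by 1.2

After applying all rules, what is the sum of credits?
1110.0

Step 1: Tier 1 (credits ≤ 49): 1 records, sum = 16 × 1.0 = 16.0
Step 2: Tier 2 (49 < credits ≤ 83): 2 records, sum = 136 × 1.1 = 149.6
Step 3: Tier 3 (credits > 83): 7 records, sum = 787 × 1.2 = 944.4
Step 4: Final sum = 16.0 + 149.6 + 944.4 = 1110.0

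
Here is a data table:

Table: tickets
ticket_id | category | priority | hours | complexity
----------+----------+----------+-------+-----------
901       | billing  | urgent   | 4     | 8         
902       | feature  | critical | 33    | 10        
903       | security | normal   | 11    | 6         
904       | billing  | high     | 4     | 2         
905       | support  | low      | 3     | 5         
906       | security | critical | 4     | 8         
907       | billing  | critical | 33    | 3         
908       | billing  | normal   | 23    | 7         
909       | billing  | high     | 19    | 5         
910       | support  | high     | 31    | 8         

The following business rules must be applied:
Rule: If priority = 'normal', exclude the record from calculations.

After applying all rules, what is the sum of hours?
131

Step 1: Identify records where priority = 'normal'
Step 2: The excluded records sum to 34
Step 3: Original total hours = 165
Step 4: Remaining total = 165 - 34 = 131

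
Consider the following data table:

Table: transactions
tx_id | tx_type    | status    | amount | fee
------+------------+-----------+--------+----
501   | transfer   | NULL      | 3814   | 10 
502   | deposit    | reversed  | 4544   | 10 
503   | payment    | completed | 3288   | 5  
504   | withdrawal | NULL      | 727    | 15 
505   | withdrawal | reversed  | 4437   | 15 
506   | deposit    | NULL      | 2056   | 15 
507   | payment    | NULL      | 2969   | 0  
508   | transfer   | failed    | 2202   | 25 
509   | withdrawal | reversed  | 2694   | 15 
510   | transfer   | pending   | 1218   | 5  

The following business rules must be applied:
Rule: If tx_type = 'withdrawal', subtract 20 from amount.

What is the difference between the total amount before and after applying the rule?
60

Step 1: Original sum of amount = 27949
Step 2: 3 records have tx_type = 'withdrawal'
Step 3: Each affected record changes by -20
Step 4: Total change = 3 × -20 = -60
Step 5: New sum = 27949 + -60 = 27889
Step 6: Difference = |27889 - 27949| = 60
        (Sum decreased by 60)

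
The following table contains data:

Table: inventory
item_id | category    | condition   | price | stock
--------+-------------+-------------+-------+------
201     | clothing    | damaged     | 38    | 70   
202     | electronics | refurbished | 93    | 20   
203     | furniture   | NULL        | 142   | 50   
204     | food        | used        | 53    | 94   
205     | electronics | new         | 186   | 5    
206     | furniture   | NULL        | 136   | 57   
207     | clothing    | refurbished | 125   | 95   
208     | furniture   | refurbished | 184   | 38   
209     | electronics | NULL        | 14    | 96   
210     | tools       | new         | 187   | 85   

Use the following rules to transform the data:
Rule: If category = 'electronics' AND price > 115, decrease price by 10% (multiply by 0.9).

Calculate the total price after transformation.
1139.4

Step 1: Find records where category = 'electronics' AND price > 115
Step 2: 1 records match, summing to 186
Step 3: After multiplier: 186 × 0.9 = 167.4
Step 4: Unaffected records sum: 972
Step 5: Final sum = 167.4 + 972 = 1139.4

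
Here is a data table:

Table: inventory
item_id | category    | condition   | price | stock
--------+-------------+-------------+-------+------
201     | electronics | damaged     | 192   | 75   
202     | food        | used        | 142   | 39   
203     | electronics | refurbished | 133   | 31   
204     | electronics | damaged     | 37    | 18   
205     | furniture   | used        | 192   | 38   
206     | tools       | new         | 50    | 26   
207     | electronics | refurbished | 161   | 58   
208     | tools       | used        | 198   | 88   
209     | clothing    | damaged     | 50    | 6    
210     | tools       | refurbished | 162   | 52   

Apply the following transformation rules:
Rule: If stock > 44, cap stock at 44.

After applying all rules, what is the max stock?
44

Step 1: Original maximum stock = 88
Step 2: Apply cap at 44
Step 3: 4 records had stock > 44 and were capped
Step 4: Maximum after transformation = 44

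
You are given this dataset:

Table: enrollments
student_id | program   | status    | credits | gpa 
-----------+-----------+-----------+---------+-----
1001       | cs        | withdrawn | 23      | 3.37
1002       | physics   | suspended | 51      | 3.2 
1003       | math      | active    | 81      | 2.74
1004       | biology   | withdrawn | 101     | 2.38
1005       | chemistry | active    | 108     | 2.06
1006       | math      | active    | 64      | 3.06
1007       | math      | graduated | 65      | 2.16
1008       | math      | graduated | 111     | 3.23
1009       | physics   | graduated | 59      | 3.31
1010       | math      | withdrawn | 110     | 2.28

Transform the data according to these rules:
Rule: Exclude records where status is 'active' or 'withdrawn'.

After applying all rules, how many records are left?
4

Step 1: Count records to exclude
  - 3 (active) + 3 (withdrawn) = 6 records
Step 2: Total records: 10
Step 3: Remaining = 10 - 6 = 4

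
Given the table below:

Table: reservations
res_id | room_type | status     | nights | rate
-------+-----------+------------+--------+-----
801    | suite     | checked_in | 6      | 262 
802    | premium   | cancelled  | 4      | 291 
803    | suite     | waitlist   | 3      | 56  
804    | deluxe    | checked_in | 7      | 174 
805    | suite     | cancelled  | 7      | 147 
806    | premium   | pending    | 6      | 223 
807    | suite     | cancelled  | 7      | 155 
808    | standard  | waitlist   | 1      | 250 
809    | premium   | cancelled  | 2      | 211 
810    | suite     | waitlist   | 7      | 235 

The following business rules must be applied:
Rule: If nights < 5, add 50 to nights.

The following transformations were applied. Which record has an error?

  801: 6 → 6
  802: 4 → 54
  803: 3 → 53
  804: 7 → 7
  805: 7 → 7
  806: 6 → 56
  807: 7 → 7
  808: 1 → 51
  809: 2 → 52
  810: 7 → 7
Record 806 has an error. The correct transformed value should be 6, not 56.

Step 1: Check each record against the rule
Step 2: Record 806 has nights = 6
Step 3: Since 6 >= 5, the bonus should not have been applied
Step 4: Correct value = 6, but claimed value = 56
Conclusion: Record 806 has the error.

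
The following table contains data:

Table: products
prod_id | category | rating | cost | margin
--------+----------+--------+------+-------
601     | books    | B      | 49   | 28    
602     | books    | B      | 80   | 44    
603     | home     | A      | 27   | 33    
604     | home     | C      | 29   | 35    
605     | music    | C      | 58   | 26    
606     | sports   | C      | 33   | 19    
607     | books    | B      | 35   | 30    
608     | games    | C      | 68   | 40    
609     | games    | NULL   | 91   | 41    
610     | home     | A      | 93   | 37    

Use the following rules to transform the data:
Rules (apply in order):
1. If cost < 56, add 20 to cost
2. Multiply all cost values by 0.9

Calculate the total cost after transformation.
596.7

Step 1: Apply Rule 1 - Add 20 to records with cost < 56
  - 5 records affected: 173 + (5 × 20) = 273
  - Unaffected records: 390
  - Sum after Rule 1: 663
Step 2: Apply Rule 2 - Multiply all by 0.9
  - 663 × 0.9 = 596.7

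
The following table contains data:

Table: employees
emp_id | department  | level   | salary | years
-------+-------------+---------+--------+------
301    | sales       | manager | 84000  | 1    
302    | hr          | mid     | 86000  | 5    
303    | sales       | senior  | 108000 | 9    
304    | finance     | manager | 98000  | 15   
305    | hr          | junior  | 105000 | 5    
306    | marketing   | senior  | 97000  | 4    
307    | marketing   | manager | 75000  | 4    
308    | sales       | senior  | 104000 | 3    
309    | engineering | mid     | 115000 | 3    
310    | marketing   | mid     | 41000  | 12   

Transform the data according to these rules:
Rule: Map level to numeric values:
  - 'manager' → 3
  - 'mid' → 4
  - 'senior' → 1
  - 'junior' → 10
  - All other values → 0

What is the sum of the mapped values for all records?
34

Step 1: Apply mapping to each record
Step 2: Count by status:
  'manager': 3 records × 3 = 9
  'mid': 3 records × 4 = 12
  'senior': 3 records × 1 = 3
  'junior': 1 records × 10 = 10
Step 3: Sum all mapped values = 34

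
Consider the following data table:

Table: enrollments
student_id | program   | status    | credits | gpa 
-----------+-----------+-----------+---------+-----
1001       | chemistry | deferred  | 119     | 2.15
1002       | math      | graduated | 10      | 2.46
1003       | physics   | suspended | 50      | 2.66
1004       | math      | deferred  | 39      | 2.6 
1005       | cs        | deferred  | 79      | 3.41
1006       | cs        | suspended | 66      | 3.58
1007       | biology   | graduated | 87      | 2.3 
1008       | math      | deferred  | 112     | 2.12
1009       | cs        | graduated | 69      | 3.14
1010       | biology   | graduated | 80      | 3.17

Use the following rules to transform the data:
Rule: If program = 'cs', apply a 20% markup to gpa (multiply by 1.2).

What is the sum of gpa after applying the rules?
29.62

Step 1: Records with program = 'cs' have total gpa = 10.13
Step 2: Apply multiplier: 10.13 × 1.2 = 12.16
Step 3: Other records total: 17.46
Step 4: Final sum = 12.16 + 17.46 = 29.62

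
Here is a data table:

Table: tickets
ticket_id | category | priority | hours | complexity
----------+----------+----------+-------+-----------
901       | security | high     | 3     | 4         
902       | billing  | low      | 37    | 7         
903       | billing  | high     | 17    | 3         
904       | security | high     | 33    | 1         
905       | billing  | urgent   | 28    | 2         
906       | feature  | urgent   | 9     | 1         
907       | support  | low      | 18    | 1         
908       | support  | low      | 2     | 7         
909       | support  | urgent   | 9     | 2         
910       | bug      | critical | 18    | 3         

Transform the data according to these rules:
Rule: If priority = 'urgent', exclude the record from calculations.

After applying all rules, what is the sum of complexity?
26

Step 1: Identify records where priority = 'urgent'
Step 2: The excluded records sum to 5
Step 3: Original total complexity = 31
Step 4: Remaining total = 31 - 5 = 26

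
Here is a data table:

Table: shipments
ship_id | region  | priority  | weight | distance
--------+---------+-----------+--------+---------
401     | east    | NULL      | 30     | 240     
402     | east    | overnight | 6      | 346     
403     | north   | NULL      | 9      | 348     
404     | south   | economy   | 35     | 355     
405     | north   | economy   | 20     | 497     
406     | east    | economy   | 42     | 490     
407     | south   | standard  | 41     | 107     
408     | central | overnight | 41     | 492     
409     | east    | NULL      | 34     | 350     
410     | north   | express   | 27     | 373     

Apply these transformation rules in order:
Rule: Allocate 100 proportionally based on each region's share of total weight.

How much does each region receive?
central: 14.39, east: 39.3, north: 19.65, south: 26.67

Step 1: Calculate total weight = 285
Step 2: Calculate each region's proportion:
  central: 41/285 = 14.39% → 14.39
  east: 112/285 = 39.30% → 39.3
  north: 56/285 = 19.65% → 19.65
  south: 76/285 = 26.67% → 26.67
Step 3: Verify: sum of allocations ≈ 100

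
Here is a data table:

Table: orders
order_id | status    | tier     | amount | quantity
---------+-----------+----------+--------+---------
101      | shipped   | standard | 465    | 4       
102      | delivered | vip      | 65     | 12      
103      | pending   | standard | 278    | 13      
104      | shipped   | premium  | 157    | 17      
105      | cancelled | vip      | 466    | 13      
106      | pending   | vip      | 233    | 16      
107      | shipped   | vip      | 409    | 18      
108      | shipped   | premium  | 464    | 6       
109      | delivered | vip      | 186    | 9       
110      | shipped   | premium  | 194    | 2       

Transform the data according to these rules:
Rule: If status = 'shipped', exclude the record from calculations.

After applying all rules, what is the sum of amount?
1228

Step 1: Identify records where status = 'shipped'
Step 2: The excluded records sum to 1689
Step 3: Original total amount = 2917
Step 4: Remaining total = 2917 - 1689 = 1228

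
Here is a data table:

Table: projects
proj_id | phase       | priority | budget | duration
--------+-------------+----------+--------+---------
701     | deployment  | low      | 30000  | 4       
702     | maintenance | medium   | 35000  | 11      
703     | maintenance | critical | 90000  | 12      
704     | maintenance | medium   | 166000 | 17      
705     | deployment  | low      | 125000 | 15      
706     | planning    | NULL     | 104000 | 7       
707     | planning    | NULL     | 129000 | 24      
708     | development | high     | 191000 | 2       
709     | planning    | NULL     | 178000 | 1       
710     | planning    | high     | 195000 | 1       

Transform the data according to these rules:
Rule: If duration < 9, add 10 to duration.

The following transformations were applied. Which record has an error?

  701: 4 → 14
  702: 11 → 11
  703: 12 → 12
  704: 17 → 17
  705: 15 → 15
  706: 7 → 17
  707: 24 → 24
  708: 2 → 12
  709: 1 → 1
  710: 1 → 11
Record 709 has an error. The correct transformed value should be 11, not 1.

Step 1: Check each record against the rule
Step 2: Record 709 has duration = 1
Step 3: Since 1 < 9, the bonus should have been applied
Step 4: Correct value = 11, but claimed value = 1
Conclusion: Record 709 has the error.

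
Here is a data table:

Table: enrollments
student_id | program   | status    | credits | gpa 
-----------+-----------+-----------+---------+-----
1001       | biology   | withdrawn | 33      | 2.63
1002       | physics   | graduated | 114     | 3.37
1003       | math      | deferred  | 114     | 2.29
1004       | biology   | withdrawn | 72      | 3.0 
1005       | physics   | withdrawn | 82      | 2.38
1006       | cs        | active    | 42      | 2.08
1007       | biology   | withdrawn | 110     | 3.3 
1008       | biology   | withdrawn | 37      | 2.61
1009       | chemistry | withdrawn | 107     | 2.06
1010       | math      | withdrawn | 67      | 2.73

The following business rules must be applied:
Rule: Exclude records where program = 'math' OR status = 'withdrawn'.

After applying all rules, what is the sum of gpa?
5.45

Step 1: Find records where program = 'math' OR status = 'withdrawn'
Step 2: 8 records match, summing to 21.0
Step 3: Original sum: 26.45
Step 4: Remaining sum = 26.45 - 21.0 = 5.45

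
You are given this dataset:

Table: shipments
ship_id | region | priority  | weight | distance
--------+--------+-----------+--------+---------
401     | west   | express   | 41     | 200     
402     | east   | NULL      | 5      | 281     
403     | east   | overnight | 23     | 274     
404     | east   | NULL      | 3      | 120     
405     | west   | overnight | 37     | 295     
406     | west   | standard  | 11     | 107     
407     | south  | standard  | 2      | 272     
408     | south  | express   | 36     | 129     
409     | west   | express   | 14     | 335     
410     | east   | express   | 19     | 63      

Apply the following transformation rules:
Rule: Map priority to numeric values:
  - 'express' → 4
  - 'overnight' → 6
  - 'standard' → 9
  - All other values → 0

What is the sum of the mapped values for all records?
46

Step 1: Apply mapping to each record
Step 2: Count by status:
  'express': 4 records × 4 = 16
  'overnight': 2 records × 6 = 12
  'standard': 2 records × 9 = 18
Step 3: Sum all mapped values = 46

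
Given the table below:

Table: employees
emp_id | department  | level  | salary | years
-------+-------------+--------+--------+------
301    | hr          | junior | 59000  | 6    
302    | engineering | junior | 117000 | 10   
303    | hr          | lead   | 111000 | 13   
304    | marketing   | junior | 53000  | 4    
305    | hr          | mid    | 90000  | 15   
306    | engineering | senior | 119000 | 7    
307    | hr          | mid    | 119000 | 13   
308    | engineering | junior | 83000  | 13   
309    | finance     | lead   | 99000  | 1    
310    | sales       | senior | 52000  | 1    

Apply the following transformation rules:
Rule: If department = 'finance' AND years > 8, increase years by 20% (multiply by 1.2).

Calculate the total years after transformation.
83

Step 1: Find records where department = 'finance' AND years > 8
Step 2: 0 records match, summing to 0
Step 3: After multiplier: 0 × 1.2 = 0.0
Step 4: Unaffected records sum: 83
Step 5: Final sum = 0.0 + 83 = 83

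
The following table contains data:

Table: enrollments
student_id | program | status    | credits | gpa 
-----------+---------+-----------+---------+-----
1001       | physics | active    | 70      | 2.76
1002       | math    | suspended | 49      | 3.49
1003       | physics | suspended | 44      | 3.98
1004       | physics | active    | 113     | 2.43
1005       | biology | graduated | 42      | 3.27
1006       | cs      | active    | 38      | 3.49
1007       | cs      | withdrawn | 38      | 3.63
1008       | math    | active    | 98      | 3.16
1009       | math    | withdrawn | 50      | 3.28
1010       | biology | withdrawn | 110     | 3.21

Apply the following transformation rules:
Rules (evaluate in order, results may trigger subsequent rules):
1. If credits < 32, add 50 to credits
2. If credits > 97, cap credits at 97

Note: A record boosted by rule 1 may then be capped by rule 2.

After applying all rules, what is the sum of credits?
622

Step 1: Apply rule 1 to records with credits < 32
  - 0 records get bonus of 50
  - Of these, 0 records then exceed 97 and get capped
Step 2: Apply rule 2 to records with credits > 97
  - 3 records (original) are capped
Step 3: Calculate final sum = 622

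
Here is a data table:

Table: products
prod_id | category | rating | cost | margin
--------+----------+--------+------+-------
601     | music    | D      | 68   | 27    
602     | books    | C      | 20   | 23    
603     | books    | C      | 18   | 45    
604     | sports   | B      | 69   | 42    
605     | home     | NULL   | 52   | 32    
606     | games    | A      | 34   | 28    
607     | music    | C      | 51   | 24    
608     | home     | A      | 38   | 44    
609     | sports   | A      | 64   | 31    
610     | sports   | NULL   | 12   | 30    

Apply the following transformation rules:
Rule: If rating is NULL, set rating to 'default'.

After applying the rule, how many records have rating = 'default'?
2

Step 1: Count records where rating IS NULL
Step 2: Found 2 records with NULL rating
Step 3: These records will have rating set to 'default'
Step 4: Records already having rating = 'default': 0
Step 5: Answer: 2 + 0 = 2 records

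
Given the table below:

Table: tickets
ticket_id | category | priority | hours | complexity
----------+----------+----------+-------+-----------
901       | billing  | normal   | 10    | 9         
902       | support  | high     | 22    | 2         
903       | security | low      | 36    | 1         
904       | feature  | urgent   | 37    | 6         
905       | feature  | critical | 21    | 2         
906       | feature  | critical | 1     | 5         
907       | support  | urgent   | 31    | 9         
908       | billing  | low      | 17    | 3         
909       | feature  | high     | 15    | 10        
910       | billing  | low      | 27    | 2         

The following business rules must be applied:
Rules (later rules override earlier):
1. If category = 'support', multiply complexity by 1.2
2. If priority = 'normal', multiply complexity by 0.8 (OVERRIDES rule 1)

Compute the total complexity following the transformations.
49.4

Step 1: Rule 2 takes priority for records with priority = 'normal'
  - 1 records: 9 × 0.8 = 7.2
Step 2: Rule 1 applies to remaining records with category = 'support'
  - 2 records: 11 × 1.2 = 13.2
Step 3: Other records unchanged: 29
Step 4: Final sum = 7.2 + 13.2 + 29 = 49.4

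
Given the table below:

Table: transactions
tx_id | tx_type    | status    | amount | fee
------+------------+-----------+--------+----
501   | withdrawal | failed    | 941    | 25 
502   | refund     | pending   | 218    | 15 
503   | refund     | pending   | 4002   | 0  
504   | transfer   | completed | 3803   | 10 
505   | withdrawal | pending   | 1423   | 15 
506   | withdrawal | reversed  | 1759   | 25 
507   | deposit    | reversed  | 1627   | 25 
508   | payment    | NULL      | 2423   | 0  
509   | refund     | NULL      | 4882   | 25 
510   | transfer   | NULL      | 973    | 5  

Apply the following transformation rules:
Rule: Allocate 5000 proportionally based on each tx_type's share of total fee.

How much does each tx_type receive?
deposit: 862.07, payment: 0.0, refund: 1379.31, transfer: 517.24, withdrawal: 2241.38

Step 1: Calculate total fee = 145
Step 2: Calculate each tx_type's proportion:
  deposit: 25/145 = 17.24% → 862.07
  payment: 0/145 = 0.00% → 0.0
  refund: 40/145 = 27.59% → 1379.31
  transfer: 15/145 = 10.34% → 517.24
  withdrawal: 65/145 = 44.83% → 2241.38
Step 3: Verify: sum of allocations ≈ 5000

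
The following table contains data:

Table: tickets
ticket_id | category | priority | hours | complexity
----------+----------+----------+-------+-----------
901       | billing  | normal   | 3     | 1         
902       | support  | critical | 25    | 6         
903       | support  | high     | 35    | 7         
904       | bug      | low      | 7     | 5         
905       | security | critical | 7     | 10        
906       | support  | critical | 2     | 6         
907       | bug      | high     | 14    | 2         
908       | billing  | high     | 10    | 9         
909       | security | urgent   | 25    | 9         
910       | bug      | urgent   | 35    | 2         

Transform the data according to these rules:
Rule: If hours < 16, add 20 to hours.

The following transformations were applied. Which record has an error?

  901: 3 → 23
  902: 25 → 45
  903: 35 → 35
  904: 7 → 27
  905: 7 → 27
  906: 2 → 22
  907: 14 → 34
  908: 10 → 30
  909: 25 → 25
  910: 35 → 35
Record 902 has an error. The correct transformed value should be 25, not 45.

Step 1: Check each record against the rule
Step 2: Record 902 has hours = 25
Step 3: Since 25 >= 16, the bonus should not have been applied
Step 4: Correct value = 25, but claimed value = 45
Conclusion: Record 902 has the error.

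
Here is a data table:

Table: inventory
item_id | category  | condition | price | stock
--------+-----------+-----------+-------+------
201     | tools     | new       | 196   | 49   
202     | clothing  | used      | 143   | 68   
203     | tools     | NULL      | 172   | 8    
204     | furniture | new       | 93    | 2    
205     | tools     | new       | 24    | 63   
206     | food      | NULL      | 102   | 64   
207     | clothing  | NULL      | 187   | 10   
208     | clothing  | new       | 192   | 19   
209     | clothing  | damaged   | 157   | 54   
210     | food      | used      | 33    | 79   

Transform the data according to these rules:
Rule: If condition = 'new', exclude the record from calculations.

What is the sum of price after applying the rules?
794

Step 1: Identify records where condition = 'new'
Step 2: The excluded records sum to 505
Step 3: Original total price = 1299
Step 4: Remaining total = 1299 - 505 = 794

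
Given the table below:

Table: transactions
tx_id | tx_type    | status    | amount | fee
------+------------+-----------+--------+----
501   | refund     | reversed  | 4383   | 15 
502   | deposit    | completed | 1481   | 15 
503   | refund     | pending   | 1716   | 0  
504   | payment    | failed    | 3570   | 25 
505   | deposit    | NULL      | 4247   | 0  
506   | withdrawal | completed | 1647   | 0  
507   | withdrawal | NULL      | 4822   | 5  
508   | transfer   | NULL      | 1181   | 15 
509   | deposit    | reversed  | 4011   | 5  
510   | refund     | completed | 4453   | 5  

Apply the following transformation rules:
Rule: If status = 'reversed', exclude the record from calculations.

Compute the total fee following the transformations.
65

Step 1: Identify records where status = 'reversed'
Step 2: The excluded records sum to 20
Step 3: Original total fee = 85
Step 4: Remaining total = 85 - 20 = 65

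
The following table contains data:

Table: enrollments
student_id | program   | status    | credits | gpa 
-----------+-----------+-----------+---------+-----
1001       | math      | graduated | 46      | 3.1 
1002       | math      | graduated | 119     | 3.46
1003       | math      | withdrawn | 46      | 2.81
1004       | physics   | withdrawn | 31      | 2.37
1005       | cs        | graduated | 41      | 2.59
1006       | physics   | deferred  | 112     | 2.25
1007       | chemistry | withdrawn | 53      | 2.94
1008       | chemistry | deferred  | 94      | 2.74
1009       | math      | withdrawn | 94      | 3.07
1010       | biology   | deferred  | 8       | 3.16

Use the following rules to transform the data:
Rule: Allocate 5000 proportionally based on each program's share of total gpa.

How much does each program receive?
biology: 554.58, chemistry: 996.84, cs: 454.55, math: 2183.22, physics: 810.81

Step 1: Calculate total gpa = 28.49
Step 2: Calculate each program's proportion:
  biology: 3.16/28.49 = 11.09% → 554.58
  chemistry: 5.68/28.49 = 19.94% → 996.84
  cs: 2.59/28.49 = 9.09% → 454.55
  math: 12.44/28.49 = 43.66% → 2183.22
  physics: 4.62/28.49 = 16.22% → 810.81
Step 3: Verify: sum of allocations ≈ 5000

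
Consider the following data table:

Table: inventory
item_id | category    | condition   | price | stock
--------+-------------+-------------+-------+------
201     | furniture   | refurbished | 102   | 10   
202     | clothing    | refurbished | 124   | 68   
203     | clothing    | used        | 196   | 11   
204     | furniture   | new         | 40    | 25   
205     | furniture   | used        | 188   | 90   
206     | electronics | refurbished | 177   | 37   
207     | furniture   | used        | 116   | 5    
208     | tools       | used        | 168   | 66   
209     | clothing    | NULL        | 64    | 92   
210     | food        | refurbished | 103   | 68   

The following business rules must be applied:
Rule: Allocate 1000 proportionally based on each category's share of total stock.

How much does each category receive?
clothing: 362.29, electronics: 78.39, food: 144.07, furniture: 275.42, tools: 139.83

Step 1: Calculate total stock = 472
Step 2: Calculate each category's proportion:
  clothing: 171/472 = 36.23% → 362.29
  electronics: 37/472 = 7.84% → 78.39
  food: 68/472 = 14.41% → 144.07
  furniture: 130/472 = 27.54% → 275.42
  tools: 66/472 = 13.98% → 139.83
Step 3: Verify: sum of allocations ≈ 1000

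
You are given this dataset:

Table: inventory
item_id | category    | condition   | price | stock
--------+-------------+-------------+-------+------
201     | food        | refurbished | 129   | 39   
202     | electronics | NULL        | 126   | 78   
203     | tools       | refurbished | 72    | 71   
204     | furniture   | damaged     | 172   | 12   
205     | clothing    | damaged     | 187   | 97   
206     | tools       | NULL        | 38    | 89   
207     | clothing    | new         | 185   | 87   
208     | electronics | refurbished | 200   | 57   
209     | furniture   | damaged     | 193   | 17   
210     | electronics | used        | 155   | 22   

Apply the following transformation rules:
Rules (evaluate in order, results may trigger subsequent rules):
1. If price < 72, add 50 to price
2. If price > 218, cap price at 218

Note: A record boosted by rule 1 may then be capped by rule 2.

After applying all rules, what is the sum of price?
1507

Step 1: Apply rule 1 to records with price < 72
  - 1 records get bonus of 50
  - Of these, 0 records then exceed 218 and get capped
Step 2: Apply rule 2 to records with price > 218
  - 0 records (original) are capped
Step 3: Calculate final sum = 1507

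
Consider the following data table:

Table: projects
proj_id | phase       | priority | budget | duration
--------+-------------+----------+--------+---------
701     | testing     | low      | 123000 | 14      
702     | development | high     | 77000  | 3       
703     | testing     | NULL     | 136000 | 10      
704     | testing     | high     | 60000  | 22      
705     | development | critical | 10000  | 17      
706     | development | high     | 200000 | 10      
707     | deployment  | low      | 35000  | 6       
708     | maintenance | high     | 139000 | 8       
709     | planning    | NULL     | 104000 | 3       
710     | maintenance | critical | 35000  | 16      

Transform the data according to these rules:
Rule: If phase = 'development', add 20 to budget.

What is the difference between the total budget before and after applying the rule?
60

Step 1: Original sum of budget = 919000
Step 2: 3 records have phase = 'development'
Step 3: Each affected record changes by 20
Step 4: Total change = 3 × 20 = 60
Step 5: New sum = 919000 + 60 = 919060
Step 6: Difference = |919060 - 919000| = 60
        (Sum increased by 60)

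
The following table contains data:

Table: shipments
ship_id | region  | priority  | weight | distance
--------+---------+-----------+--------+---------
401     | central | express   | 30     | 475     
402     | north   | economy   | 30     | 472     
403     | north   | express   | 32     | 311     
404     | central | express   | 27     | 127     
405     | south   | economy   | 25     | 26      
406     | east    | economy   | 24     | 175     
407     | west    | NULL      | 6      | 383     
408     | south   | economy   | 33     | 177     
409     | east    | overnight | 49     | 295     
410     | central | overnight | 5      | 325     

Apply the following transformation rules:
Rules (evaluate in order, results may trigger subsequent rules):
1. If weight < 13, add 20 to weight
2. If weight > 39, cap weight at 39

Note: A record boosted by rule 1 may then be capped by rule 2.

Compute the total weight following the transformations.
291

Step 1: Apply rule 1 to records with weight < 13
  - 2 records get bonus of 20
  - Of these, 0 records then exceed 39 and get capped
Step 2: Apply rule 2 to records with weight > 39
  - 1 records (original) are capped
Step 3: Calculate final sum = 291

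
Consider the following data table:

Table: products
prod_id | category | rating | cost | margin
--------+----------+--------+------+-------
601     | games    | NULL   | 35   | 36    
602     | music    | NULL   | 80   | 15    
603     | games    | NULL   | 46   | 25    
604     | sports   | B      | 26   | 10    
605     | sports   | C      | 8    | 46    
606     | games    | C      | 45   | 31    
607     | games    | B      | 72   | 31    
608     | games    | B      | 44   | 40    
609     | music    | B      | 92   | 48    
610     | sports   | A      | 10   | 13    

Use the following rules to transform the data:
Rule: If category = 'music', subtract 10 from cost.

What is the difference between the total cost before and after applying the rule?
20

Step 1: Original sum of cost = 458
Step 2: 2 records have category = 'music'
Step 3: Each affected record changes by -10
Step 4: Total change = 2 × -10 = -20
Step 5: New sum = 458 + -20 = 438
Step 6: Difference = |438 - 458| = 20
        (Sum decreased by 20)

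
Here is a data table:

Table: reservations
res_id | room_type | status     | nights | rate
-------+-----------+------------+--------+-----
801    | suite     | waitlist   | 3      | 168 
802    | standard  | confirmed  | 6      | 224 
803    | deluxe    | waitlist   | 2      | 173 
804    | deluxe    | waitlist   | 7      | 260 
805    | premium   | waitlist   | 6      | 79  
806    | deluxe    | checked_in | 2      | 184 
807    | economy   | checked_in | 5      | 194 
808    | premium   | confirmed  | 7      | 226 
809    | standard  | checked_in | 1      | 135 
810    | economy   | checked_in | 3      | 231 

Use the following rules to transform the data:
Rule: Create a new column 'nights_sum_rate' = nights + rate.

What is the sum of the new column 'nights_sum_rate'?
1916

Step 1: For each record, compute nights + rate
Example calculations:
  3 + 168 = 171
  6 + 224 = 230
  2 + 173 = 175
  ...
Step 2: Sum all derived values
Step 3: Total = 1916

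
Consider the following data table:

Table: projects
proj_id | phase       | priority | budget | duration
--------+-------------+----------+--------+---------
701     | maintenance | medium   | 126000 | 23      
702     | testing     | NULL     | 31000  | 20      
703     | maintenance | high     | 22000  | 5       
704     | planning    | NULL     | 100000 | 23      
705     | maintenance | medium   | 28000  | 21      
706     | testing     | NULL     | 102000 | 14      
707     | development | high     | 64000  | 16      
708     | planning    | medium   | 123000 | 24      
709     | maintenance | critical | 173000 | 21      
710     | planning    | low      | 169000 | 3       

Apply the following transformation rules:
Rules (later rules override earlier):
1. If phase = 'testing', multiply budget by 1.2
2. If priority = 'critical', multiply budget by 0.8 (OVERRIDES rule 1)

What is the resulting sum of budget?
930000.0

Step 1: Rule 2 takes priority for records with priority = 'critical'
  - 1 records: 173000 × 0.8 = 138400.0
Step 2: Rule 1 applies to remaining records with phase = 'testing'
  - 2 records: 133000 × 1.2 = 159600.0
Step 3: Other records unchanged: 632000
Step 4: Final sum = 138400.0 + 159600.0 + 632000 = 930000.0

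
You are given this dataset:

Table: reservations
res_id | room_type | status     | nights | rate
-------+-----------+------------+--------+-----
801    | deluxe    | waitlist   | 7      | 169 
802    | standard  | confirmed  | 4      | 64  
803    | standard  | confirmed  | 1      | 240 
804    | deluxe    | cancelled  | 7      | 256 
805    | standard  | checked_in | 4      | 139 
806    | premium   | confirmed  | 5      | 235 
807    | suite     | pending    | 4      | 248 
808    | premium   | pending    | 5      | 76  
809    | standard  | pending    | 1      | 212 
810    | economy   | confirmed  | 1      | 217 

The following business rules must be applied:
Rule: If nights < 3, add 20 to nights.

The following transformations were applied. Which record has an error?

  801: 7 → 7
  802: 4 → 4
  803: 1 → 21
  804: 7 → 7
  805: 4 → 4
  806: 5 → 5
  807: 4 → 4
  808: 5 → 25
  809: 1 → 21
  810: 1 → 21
Record 808 has an error. The correct transformed value should be 5, not 25.

Step 1: Check each record against the rule
Step 2: Record 808 has nights = 5
Step 3: Since 5 >= 3, the bonus should not have been applied
Step 4: Correct value = 5, but claimed value = 25
Conclusion: Record 808 has the error.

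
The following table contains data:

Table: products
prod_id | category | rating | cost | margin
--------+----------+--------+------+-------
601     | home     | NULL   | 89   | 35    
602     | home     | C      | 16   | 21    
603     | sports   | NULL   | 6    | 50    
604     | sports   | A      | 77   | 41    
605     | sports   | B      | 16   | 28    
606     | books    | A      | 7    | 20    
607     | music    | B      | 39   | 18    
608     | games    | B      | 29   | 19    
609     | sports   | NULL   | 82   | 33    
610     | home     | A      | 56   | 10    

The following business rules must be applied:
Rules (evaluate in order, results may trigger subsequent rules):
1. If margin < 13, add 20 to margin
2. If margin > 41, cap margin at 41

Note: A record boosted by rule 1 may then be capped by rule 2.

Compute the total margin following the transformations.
286

Step 1: Apply rule 1 to records with margin < 13
  - 1 records get bonus of 20
  - Of these, 0 records then exceed 41 and get capped
Step 2: Apply rule 2 to records with margin > 41
  - 1 records (original) are capped
Step 3: Calculate final sum = 286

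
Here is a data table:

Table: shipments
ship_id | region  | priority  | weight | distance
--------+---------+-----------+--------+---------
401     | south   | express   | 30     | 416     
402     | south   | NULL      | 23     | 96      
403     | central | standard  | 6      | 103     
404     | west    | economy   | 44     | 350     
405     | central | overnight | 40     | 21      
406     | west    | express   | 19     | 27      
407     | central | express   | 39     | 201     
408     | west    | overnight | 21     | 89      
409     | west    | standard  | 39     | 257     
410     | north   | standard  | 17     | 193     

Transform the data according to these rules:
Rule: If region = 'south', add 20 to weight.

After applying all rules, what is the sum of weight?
318

Step 1: Count records where region = 'south': 2
Step 2: Total bonus added: 2 × 20 = 40
Step 3: Original sum of weight: 278
Step 4: Final sum = 278 + 40 = 318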